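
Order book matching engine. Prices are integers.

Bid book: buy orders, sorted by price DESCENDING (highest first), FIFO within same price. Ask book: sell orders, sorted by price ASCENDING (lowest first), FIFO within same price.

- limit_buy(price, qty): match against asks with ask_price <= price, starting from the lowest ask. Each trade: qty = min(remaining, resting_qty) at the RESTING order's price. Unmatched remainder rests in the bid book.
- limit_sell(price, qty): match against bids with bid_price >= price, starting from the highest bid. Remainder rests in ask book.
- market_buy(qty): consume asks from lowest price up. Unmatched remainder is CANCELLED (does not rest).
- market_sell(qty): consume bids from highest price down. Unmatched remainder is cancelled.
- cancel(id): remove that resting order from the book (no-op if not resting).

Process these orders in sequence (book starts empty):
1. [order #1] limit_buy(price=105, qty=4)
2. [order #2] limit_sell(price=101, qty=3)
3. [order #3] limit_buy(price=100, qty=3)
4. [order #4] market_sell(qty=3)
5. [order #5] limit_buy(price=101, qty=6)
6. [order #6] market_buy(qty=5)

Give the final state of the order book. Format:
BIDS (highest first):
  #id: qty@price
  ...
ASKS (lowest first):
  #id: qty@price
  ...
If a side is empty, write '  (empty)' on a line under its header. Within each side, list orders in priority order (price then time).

After op 1 [order #1] limit_buy(price=105, qty=4): fills=none; bids=[#1:4@105] asks=[-]
After op 2 [order #2] limit_sell(price=101, qty=3): fills=#1x#2:3@105; bids=[#1:1@105] asks=[-]
After op 3 [order #3] limit_buy(price=100, qty=3): fills=none; bids=[#1:1@105 #3:3@100] asks=[-]
After op 4 [order #4] market_sell(qty=3): fills=#1x#4:1@105 #3x#4:2@100; bids=[#3:1@100] asks=[-]
After op 5 [order #5] limit_buy(price=101, qty=6): fills=none; bids=[#5:6@101 #3:1@100] asks=[-]
After op 6 [order #6] market_buy(qty=5): fills=none; bids=[#5:6@101 #3:1@100] asks=[-]

Answer: BIDS (highest first):
  #5: 6@101
  #3: 1@100
ASKS (lowest first):
  (empty)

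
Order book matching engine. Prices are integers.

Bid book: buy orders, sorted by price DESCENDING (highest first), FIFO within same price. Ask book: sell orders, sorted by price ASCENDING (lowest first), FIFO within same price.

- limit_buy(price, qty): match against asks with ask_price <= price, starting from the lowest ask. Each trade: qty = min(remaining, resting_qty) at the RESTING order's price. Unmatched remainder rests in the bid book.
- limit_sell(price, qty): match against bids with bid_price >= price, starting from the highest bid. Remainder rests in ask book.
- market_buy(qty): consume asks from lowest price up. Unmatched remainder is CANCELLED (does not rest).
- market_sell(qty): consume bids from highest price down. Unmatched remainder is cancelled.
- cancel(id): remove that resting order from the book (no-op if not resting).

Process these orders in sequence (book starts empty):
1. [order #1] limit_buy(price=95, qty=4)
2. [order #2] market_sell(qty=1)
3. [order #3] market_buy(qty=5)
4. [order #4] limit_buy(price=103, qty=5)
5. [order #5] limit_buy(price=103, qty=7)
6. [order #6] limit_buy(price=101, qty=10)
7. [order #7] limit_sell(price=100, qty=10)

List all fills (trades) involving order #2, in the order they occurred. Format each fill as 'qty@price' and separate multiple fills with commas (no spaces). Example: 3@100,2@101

Answer: 1@95

Derivation:
After op 1 [order #1] limit_buy(price=95, qty=4): fills=none; bids=[#1:4@95] asks=[-]
After op 2 [order #2] market_sell(qty=1): fills=#1x#2:1@95; bids=[#1:3@95] asks=[-]
After op 3 [order #3] market_buy(qty=5): fills=none; bids=[#1:3@95] asks=[-]
After op 4 [order #4] limit_buy(price=103, qty=5): fills=none; bids=[#4:5@103 #1:3@95] asks=[-]
After op 5 [order #5] limit_buy(price=103, qty=7): fills=none; bids=[#4:5@103 #5:7@103 #1:3@95] asks=[-]
After op 6 [order #6] limit_buy(price=101, qty=10): fills=none; bids=[#4:5@103 #5:7@103 #6:10@101 #1:3@95] asks=[-]
After op 7 [order #7] limit_sell(price=100, qty=10): fills=#4x#7:5@103 #5x#7:5@103; bids=[#5:2@103 #6:10@101 #1:3@95] asks=[-]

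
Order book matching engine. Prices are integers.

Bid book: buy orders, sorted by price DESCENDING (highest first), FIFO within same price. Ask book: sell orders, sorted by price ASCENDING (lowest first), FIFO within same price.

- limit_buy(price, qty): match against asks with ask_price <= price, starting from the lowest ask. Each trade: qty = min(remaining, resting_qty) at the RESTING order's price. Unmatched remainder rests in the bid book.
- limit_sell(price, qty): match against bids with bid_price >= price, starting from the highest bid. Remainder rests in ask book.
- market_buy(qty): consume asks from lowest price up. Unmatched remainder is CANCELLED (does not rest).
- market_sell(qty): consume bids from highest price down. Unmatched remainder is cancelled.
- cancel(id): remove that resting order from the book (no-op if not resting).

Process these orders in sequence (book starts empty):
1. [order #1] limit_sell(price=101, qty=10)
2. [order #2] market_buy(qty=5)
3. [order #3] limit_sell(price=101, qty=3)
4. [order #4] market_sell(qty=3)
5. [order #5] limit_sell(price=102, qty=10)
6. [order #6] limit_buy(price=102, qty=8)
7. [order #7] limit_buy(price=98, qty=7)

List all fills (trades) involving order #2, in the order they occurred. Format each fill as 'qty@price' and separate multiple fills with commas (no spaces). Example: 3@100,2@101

After op 1 [order #1] limit_sell(price=101, qty=10): fills=none; bids=[-] asks=[#1:10@101]
After op 2 [order #2] market_buy(qty=5): fills=#2x#1:5@101; bids=[-] asks=[#1:5@101]
After op 3 [order #3] limit_sell(price=101, qty=3): fills=none; bids=[-] asks=[#1:5@101 #3:3@101]
After op 4 [order #4] market_sell(qty=3): fills=none; bids=[-] asks=[#1:5@101 #3:3@101]
After op 5 [order #5] limit_sell(price=102, qty=10): fills=none; bids=[-] asks=[#1:5@101 #3:3@101 #5:10@102]
After op 6 [order #6] limit_buy(price=102, qty=8): fills=#6x#1:5@101 #6x#3:3@101; bids=[-] asks=[#5:10@102]
After op 7 [order #7] limit_buy(price=98, qty=7): fills=none; bids=[#7:7@98] asks=[#5:10@102]

Answer: 5@101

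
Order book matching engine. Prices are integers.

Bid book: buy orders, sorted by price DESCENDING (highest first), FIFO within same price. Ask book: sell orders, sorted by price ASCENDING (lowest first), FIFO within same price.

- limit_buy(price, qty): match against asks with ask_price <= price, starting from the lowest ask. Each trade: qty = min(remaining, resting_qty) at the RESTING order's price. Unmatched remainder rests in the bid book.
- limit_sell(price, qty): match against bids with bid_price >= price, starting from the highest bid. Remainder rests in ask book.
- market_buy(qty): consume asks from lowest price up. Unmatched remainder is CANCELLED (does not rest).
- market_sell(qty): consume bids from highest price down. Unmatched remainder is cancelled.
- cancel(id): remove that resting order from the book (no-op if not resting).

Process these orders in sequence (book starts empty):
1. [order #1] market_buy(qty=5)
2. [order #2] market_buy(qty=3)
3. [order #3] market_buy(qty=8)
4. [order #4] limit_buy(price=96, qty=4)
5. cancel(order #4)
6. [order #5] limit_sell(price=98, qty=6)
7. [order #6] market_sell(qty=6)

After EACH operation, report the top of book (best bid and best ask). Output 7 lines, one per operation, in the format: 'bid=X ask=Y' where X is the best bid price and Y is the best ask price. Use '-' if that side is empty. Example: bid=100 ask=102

After op 1 [order #1] market_buy(qty=5): fills=none; bids=[-] asks=[-]
After op 2 [order #2] market_buy(qty=3): fills=none; bids=[-] asks=[-]
After op 3 [order #3] market_buy(qty=8): fills=none; bids=[-] asks=[-]
After op 4 [order #4] limit_buy(price=96, qty=4): fills=none; bids=[#4:4@96] asks=[-]
After op 5 cancel(order #4): fills=none; bids=[-] asks=[-]
After op 6 [order #5] limit_sell(price=98, qty=6): fills=none; bids=[-] asks=[#5:6@98]
After op 7 [order #6] market_sell(qty=6): fills=none; bids=[-] asks=[#5:6@98]

Answer: bid=- ask=-
bid=- ask=-
bid=- ask=-
bid=96 ask=-
bid=- ask=-
bid=- ask=98
bid=- ask=98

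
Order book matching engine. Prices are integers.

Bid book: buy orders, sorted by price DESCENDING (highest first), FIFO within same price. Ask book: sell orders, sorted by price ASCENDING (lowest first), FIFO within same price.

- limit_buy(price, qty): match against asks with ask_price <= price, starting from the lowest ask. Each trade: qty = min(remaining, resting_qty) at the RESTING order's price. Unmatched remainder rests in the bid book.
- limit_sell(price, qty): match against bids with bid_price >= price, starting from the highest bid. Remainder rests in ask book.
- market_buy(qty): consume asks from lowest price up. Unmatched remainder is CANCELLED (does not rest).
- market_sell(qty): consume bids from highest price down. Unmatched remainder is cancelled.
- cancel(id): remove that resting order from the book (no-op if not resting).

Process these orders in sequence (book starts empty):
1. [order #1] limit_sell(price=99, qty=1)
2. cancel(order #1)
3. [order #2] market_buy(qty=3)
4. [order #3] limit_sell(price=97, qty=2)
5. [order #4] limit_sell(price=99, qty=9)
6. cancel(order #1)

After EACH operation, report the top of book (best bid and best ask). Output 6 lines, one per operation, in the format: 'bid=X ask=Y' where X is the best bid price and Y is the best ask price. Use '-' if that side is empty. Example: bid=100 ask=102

After op 1 [order #1] limit_sell(price=99, qty=1): fills=none; bids=[-] asks=[#1:1@99]
After op 2 cancel(order #1): fills=none; bids=[-] asks=[-]
After op 3 [order #2] market_buy(qty=3): fills=none; bids=[-] asks=[-]
After op 4 [order #3] limit_sell(price=97, qty=2): fills=none; bids=[-] asks=[#3:2@97]
After op 5 [order #4] limit_sell(price=99, qty=9): fills=none; bids=[-] asks=[#3:2@97 #4:9@99]
After op 6 cancel(order #1): fills=none; bids=[-] asks=[#3:2@97 #4:9@99]

Answer: bid=- ask=99
bid=- ask=-
bid=- ask=-
bid=- ask=97
bid=- ask=97
bid=- ask=97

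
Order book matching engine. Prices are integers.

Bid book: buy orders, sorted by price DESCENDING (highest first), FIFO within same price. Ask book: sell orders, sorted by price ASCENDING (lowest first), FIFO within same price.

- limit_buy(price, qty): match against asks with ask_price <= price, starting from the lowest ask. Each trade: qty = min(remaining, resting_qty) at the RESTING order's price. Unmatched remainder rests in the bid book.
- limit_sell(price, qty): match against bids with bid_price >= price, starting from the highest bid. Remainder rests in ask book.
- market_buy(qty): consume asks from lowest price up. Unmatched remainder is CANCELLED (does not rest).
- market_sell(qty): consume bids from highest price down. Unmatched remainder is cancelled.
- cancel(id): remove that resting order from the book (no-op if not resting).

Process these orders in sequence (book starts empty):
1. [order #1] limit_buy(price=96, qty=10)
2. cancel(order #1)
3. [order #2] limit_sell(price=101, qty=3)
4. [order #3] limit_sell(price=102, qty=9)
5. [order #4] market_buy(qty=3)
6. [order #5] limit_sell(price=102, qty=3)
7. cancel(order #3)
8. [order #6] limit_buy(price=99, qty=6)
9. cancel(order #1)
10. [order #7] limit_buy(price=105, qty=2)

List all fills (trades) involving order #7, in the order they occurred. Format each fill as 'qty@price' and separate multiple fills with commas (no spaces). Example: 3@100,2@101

Answer: 2@102

Derivation:
After op 1 [order #1] limit_buy(price=96, qty=10): fills=none; bids=[#1:10@96] asks=[-]
After op 2 cancel(order #1): fills=none; bids=[-] asks=[-]
After op 3 [order #2] limit_sell(price=101, qty=3): fills=none; bids=[-] asks=[#2:3@101]
After op 4 [order #3] limit_sell(price=102, qty=9): fills=none; bids=[-] asks=[#2:3@101 #3:9@102]
After op 5 [order #4] market_buy(qty=3): fills=#4x#2:3@101; bids=[-] asks=[#3:9@102]
After op 6 [order #5] limit_sell(price=102, qty=3): fills=none; bids=[-] asks=[#3:9@102 #5:3@102]
After op 7 cancel(order #3): fills=none; bids=[-] asks=[#5:3@102]
After op 8 [order #6] limit_buy(price=99, qty=6): fills=none; bids=[#6:6@99] asks=[#5:3@102]
After op 9 cancel(order #1): fills=none; bids=[#6:6@99] asks=[#5:3@102]
After op 10 [order #7] limit_buy(price=105, qty=2): fills=#7x#5:2@102; bids=[#6:6@99] asks=[#5:1@102]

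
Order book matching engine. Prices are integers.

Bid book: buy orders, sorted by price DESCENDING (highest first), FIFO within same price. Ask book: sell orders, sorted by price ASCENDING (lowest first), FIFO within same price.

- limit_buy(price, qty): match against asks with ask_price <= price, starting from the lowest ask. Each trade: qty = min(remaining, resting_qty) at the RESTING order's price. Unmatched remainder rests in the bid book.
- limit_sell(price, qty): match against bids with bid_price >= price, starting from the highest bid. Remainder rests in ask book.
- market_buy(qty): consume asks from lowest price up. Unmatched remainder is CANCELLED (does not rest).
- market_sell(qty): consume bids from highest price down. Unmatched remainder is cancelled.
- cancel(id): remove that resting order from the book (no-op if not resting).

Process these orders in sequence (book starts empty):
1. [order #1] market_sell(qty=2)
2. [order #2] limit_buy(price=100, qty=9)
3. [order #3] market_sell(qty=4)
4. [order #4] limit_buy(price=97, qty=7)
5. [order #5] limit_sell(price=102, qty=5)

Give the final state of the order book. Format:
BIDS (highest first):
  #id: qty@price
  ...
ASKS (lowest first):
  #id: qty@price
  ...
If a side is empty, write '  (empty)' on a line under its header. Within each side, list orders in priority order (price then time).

Answer: BIDS (highest first):
  #2: 5@100
  #4: 7@97
ASKS (lowest first):
  #5: 5@102

Derivation:
After op 1 [order #1] market_sell(qty=2): fills=none; bids=[-] asks=[-]
After op 2 [order #2] limit_buy(price=100, qty=9): fills=none; bids=[#2:9@100] asks=[-]
After op 3 [order #3] market_sell(qty=4): fills=#2x#3:4@100; bids=[#2:5@100] asks=[-]
After op 4 [order #4] limit_buy(price=97, qty=7): fills=none; bids=[#2:5@100 #4:7@97] asks=[-]
After op 5 [order #5] limit_sell(price=102, qty=5): fills=none; bids=[#2:5@100 #4:7@97] asks=[#5:5@102]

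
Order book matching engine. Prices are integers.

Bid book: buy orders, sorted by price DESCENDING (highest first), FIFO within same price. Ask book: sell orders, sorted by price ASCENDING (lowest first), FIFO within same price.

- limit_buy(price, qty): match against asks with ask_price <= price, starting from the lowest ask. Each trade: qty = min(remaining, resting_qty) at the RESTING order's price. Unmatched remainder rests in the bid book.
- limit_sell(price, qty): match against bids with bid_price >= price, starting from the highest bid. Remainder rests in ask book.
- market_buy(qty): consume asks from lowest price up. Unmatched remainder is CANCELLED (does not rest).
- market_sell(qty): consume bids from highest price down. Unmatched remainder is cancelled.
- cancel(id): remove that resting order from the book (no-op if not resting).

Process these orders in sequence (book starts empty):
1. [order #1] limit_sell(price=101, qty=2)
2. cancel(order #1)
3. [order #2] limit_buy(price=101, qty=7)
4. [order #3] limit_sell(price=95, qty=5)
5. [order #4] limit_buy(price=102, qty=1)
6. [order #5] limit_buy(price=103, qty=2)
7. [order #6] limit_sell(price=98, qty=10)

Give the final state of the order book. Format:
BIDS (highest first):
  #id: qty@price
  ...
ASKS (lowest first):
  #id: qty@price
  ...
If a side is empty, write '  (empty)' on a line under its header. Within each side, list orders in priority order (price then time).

After op 1 [order #1] limit_sell(price=101, qty=2): fills=none; bids=[-] asks=[#1:2@101]
After op 2 cancel(order #1): fills=none; bids=[-] asks=[-]
After op 3 [order #2] limit_buy(price=101, qty=7): fills=none; bids=[#2:7@101] asks=[-]
After op 4 [order #3] limit_sell(price=95, qty=5): fills=#2x#3:5@101; bids=[#2:2@101] asks=[-]
After op 5 [order #4] limit_buy(price=102, qty=1): fills=none; bids=[#4:1@102 #2:2@101] asks=[-]
After op 6 [order #5] limit_buy(price=103, qty=2): fills=none; bids=[#5:2@103 #4:1@102 #2:2@101] asks=[-]
After op 7 [order #6] limit_sell(price=98, qty=10): fills=#5x#6:2@103 #4x#6:1@102 #2x#6:2@101; bids=[-] asks=[#6:5@98]

Answer: BIDS (highest first):
  (empty)
ASKS (lowest first):
  #6: 5@98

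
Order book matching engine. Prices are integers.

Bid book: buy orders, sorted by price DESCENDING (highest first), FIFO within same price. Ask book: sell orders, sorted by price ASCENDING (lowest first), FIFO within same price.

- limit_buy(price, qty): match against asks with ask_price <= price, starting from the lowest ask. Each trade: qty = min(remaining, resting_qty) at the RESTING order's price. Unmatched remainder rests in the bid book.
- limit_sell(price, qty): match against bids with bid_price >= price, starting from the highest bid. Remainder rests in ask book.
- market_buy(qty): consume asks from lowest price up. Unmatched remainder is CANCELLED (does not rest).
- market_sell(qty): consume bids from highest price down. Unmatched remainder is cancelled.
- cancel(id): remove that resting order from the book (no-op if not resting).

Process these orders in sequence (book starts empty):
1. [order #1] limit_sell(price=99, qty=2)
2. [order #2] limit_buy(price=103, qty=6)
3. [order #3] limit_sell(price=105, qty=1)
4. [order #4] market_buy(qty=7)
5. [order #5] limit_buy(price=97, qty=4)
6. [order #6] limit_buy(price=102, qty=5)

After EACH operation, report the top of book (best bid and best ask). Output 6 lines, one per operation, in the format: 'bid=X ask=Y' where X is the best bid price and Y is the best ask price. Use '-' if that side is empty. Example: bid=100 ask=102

Answer: bid=- ask=99
bid=103 ask=-
bid=103 ask=105
bid=103 ask=-
bid=103 ask=-
bid=103 ask=-

Derivation:
After op 1 [order #1] limit_sell(price=99, qty=2): fills=none; bids=[-] asks=[#1:2@99]
After op 2 [order #2] limit_buy(price=103, qty=6): fills=#2x#1:2@99; bids=[#2:4@103] asks=[-]
After op 3 [order #3] limit_sell(price=105, qty=1): fills=none; bids=[#2:4@103] asks=[#3:1@105]
After op 4 [order #4] market_buy(qty=7): fills=#4x#3:1@105; bids=[#2:4@103] asks=[-]
After op 5 [order #5] limit_buy(price=97, qty=4): fills=none; bids=[#2:4@103 #5:4@97] asks=[-]
After op 6 [order #6] limit_buy(price=102, qty=5): fills=none; bids=[#2:4@103 #6:5@102 #5:4@97] asks=[-]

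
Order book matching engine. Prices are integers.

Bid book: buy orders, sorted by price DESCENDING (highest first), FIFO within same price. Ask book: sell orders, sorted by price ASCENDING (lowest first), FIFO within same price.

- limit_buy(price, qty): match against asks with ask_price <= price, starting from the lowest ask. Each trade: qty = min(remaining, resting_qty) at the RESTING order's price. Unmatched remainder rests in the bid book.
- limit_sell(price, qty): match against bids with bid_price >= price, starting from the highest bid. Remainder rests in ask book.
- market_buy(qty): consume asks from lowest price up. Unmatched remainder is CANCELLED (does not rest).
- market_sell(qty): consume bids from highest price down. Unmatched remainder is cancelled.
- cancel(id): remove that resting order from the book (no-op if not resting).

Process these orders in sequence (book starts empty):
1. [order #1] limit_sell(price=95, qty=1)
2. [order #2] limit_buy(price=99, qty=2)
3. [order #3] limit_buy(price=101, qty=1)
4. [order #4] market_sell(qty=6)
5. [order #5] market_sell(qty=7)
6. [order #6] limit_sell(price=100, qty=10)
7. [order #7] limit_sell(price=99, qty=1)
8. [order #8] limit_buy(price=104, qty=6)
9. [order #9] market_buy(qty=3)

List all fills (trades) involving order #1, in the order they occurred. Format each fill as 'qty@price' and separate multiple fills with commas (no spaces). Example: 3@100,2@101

Answer: 1@95

Derivation:
After op 1 [order #1] limit_sell(price=95, qty=1): fills=none; bids=[-] asks=[#1:1@95]
After op 2 [order #2] limit_buy(price=99, qty=2): fills=#2x#1:1@95; bids=[#2:1@99] asks=[-]
After op 3 [order #3] limit_buy(price=101, qty=1): fills=none; bids=[#3:1@101 #2:1@99] asks=[-]
After op 4 [order #4] market_sell(qty=6): fills=#3x#4:1@101 #2x#4:1@99; bids=[-] asks=[-]
After op 5 [order #5] market_sell(qty=7): fills=none; bids=[-] asks=[-]
After op 6 [order #6] limit_sell(price=100, qty=10): fills=none; bids=[-] asks=[#6:10@100]
After op 7 [order #7] limit_sell(price=99, qty=1): fills=none; bids=[-] asks=[#7:1@99 #6:10@100]
After op 8 [order #8] limit_buy(price=104, qty=6): fills=#8x#7:1@99 #8x#6:5@100; bids=[-] asks=[#6:5@100]
After op 9 [order #9] market_buy(qty=3): fills=#9x#6:3@100; bids=[-] asks=[#6:2@100]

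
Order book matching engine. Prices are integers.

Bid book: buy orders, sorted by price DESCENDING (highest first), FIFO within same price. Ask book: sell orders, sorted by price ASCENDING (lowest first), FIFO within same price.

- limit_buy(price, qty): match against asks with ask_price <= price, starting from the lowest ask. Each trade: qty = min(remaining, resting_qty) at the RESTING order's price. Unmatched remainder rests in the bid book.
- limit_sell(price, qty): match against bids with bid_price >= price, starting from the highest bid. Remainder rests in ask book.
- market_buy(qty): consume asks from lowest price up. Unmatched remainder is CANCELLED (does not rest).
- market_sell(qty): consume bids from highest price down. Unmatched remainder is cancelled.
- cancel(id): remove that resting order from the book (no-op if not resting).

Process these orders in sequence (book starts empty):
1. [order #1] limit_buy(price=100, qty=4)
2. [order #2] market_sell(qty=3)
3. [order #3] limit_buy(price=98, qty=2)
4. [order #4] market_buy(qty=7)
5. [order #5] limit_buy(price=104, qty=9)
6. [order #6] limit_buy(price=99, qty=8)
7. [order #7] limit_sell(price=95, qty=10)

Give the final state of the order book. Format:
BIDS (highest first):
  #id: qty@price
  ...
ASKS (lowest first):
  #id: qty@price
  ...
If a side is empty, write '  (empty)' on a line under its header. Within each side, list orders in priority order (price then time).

Answer: BIDS (highest first):
  #6: 8@99
  #3: 2@98
ASKS (lowest first):
  (empty)

Derivation:
After op 1 [order #1] limit_buy(price=100, qty=4): fills=none; bids=[#1:4@100] asks=[-]
After op 2 [order #2] market_sell(qty=3): fills=#1x#2:3@100; bids=[#1:1@100] asks=[-]
After op 3 [order #3] limit_buy(price=98, qty=2): fills=none; bids=[#1:1@100 #3:2@98] asks=[-]
After op 4 [order #4] market_buy(qty=7): fills=none; bids=[#1:1@100 #3:2@98] asks=[-]
After op 5 [order #5] limit_buy(price=104, qty=9): fills=none; bids=[#5:9@104 #1:1@100 #3:2@98] asks=[-]
After op 6 [order #6] limit_buy(price=99, qty=8): fills=none; bids=[#5:9@104 #1:1@100 #6:8@99 #3:2@98] asks=[-]
After op 7 [order #7] limit_sell(price=95, qty=10): fills=#5x#7:9@104 #1x#7:1@100; bids=[#6:8@99 #3:2@98] asks=[-]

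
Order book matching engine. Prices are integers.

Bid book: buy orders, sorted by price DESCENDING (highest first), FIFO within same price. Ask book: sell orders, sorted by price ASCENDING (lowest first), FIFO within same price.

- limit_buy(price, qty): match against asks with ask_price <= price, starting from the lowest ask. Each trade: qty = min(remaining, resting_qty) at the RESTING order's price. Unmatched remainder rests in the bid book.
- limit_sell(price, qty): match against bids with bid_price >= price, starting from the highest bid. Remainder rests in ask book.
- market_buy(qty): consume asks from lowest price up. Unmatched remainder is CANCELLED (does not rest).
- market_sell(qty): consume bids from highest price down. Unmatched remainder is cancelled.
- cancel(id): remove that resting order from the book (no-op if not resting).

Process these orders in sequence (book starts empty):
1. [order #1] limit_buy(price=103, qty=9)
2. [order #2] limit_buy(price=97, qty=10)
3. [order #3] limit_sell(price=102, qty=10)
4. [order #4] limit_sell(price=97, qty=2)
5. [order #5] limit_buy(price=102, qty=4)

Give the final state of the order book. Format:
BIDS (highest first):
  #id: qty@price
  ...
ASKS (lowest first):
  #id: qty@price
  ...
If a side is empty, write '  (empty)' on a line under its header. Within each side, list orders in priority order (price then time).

Answer: BIDS (highest first):
  #5: 3@102
  #2: 8@97
ASKS (lowest first):
  (empty)

Derivation:
After op 1 [order #1] limit_buy(price=103, qty=9): fills=none; bids=[#1:9@103] asks=[-]
After op 2 [order #2] limit_buy(price=97, qty=10): fills=none; bids=[#1:9@103 #2:10@97] asks=[-]
After op 3 [order #3] limit_sell(price=102, qty=10): fills=#1x#3:9@103; bids=[#2:10@97] asks=[#3:1@102]
After op 4 [order #4] limit_sell(price=97, qty=2): fills=#2x#4:2@97; bids=[#2:8@97] asks=[#3:1@102]
After op 5 [order #5] limit_buy(price=102, qty=4): fills=#5x#3:1@102; bids=[#5:3@102 #2:8@97] asks=[-]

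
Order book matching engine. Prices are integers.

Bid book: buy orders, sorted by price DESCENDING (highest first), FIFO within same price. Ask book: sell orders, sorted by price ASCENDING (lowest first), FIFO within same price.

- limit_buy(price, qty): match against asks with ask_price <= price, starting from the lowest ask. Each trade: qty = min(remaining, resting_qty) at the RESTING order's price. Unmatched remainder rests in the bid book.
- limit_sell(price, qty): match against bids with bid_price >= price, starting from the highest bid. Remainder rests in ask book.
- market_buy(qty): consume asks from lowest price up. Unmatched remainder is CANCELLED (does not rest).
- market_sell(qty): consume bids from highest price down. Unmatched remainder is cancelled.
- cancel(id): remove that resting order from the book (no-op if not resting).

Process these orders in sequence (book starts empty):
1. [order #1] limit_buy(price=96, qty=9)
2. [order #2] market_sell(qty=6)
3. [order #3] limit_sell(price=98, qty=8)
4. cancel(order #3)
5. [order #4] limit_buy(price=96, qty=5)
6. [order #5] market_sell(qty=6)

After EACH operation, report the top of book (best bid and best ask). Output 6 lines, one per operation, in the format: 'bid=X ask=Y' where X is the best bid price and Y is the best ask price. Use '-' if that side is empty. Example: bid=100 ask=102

Answer: bid=96 ask=-
bid=96 ask=-
bid=96 ask=98
bid=96 ask=-
bid=96 ask=-
bid=96 ask=-

Derivation:
After op 1 [order #1] limit_buy(price=96, qty=9): fills=none; bids=[#1:9@96] asks=[-]
After op 2 [order #2] market_sell(qty=6): fills=#1x#2:6@96; bids=[#1:3@96] asks=[-]
After op 3 [order #3] limit_sell(price=98, qty=8): fills=none; bids=[#1:3@96] asks=[#3:8@98]
After op 4 cancel(order #3): fills=none; bids=[#1:3@96] asks=[-]
After op 5 [order #4] limit_buy(price=96, qty=5): fills=none; bids=[#1:3@96 #4:5@96] asks=[-]
After op 6 [order #5] market_sell(qty=6): fills=#1x#5:3@96 #4x#5:3@96; bids=[#4:2@96] asks=[-]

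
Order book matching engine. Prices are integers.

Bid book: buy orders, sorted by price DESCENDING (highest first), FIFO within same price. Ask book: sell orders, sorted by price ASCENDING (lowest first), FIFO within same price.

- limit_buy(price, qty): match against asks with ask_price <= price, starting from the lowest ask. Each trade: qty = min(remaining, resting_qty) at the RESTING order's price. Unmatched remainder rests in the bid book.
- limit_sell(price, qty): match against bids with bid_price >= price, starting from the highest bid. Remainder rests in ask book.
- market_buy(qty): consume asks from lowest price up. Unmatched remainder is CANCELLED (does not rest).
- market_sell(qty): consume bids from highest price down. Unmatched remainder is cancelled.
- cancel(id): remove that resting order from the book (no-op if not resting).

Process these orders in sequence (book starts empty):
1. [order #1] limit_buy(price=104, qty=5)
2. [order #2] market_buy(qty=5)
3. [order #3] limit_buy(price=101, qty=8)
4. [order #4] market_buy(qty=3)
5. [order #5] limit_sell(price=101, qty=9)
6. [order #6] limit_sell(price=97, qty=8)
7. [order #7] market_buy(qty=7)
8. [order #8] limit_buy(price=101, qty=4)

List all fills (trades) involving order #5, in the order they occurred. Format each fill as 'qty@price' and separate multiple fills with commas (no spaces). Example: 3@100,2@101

Answer: 5@104,4@101

Derivation:
After op 1 [order #1] limit_buy(price=104, qty=5): fills=none; bids=[#1:5@104] asks=[-]
After op 2 [order #2] market_buy(qty=5): fills=none; bids=[#1:5@104] asks=[-]
After op 3 [order #3] limit_buy(price=101, qty=8): fills=none; bids=[#1:5@104 #3:8@101] asks=[-]
After op 4 [order #4] market_buy(qty=3): fills=none; bids=[#1:5@104 #3:8@101] asks=[-]
After op 5 [order #5] limit_sell(price=101, qty=9): fills=#1x#5:5@104 #3x#5:4@101; bids=[#3:4@101] asks=[-]
After op 6 [order #6] limit_sell(price=97, qty=8): fills=#3x#6:4@101; bids=[-] asks=[#6:4@97]
After op 7 [order #7] market_buy(qty=7): fills=#7x#6:4@97; bids=[-] asks=[-]
After op 8 [order #8] limit_buy(price=101, qty=4): fills=none; bids=[#8:4@101] asks=[-]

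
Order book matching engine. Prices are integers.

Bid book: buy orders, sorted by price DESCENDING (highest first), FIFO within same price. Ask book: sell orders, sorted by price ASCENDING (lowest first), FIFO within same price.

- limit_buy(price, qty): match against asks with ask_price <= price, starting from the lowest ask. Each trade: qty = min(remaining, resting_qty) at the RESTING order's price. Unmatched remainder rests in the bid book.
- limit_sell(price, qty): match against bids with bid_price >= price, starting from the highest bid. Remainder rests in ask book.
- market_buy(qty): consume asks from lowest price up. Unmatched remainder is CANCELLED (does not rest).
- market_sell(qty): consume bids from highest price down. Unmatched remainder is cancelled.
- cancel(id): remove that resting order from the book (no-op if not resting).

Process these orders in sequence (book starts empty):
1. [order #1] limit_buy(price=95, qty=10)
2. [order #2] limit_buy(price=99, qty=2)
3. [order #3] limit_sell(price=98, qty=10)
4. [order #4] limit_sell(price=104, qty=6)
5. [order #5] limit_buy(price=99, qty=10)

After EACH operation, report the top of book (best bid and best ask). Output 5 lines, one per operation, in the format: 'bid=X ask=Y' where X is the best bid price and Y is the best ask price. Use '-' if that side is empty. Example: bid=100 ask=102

After op 1 [order #1] limit_buy(price=95, qty=10): fills=none; bids=[#1:10@95] asks=[-]
After op 2 [order #2] limit_buy(price=99, qty=2): fills=none; bids=[#2:2@99 #1:10@95] asks=[-]
After op 3 [order #3] limit_sell(price=98, qty=10): fills=#2x#3:2@99; bids=[#1:10@95] asks=[#3:8@98]
After op 4 [order #4] limit_sell(price=104, qty=6): fills=none; bids=[#1:10@95] asks=[#3:8@98 #4:6@104]
After op 5 [order #5] limit_buy(price=99, qty=10): fills=#5x#3:8@98; bids=[#5:2@99 #1:10@95] asks=[#4:6@104]

Answer: bid=95 ask=-
bid=99 ask=-
bid=95 ask=98
bid=95 ask=98
bid=99 ask=104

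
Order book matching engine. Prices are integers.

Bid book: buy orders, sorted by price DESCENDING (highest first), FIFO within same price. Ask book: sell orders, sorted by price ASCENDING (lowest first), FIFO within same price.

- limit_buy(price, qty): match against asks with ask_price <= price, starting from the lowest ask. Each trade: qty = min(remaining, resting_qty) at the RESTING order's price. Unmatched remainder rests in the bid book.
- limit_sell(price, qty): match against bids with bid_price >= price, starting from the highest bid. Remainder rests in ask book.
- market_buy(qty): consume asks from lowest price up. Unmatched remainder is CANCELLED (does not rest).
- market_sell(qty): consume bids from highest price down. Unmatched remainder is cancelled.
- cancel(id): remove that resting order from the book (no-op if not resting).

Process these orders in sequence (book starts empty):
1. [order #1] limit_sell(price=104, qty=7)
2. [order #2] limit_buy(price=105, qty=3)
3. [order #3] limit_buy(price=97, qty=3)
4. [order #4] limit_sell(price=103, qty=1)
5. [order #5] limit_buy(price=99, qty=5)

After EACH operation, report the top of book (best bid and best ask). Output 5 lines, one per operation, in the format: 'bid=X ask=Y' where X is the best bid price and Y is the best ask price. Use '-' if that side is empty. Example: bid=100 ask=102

Answer: bid=- ask=104
bid=- ask=104
bid=97 ask=104
bid=97 ask=103
bid=99 ask=103

Derivation:
After op 1 [order #1] limit_sell(price=104, qty=7): fills=none; bids=[-] asks=[#1:7@104]
After op 2 [order #2] limit_buy(price=105, qty=3): fills=#2x#1:3@104; bids=[-] asks=[#1:4@104]
After op 3 [order #3] limit_buy(price=97, qty=3): fills=none; bids=[#3:3@97] asks=[#1:4@104]
After op 4 [order #4] limit_sell(price=103, qty=1): fills=none; bids=[#3:3@97] asks=[#4:1@103 #1:4@104]
After op 5 [order #5] limit_buy(price=99, qty=5): fills=none; bids=[#5:5@99 #3:3@97] asks=[#4:1@103 #1:4@104]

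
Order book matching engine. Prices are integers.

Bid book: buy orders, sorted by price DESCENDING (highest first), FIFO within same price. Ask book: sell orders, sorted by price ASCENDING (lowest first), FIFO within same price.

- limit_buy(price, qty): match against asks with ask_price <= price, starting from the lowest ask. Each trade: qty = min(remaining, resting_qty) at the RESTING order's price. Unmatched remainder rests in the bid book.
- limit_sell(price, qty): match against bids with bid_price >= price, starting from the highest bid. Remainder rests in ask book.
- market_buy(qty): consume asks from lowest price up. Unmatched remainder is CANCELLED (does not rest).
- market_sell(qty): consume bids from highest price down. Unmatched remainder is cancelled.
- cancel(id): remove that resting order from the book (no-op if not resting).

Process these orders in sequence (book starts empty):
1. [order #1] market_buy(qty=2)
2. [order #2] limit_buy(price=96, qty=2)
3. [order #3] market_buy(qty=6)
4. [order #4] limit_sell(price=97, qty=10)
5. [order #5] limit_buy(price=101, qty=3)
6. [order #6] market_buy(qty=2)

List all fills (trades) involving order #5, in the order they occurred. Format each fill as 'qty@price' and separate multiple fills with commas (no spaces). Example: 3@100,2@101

Answer: 3@97

Derivation:
After op 1 [order #1] market_buy(qty=2): fills=none; bids=[-] asks=[-]
After op 2 [order #2] limit_buy(price=96, qty=2): fills=none; bids=[#2:2@96] asks=[-]
After op 3 [order #3] market_buy(qty=6): fills=none; bids=[#2:2@96] asks=[-]
After op 4 [order #4] limit_sell(price=97, qty=10): fills=none; bids=[#2:2@96] asks=[#4:10@97]
After op 5 [order #5] limit_buy(price=101, qty=3): fills=#5x#4:3@97; bids=[#2:2@96] asks=[#4:7@97]
After op 6 [order #6] market_buy(qty=2): fills=#6x#4:2@97; bids=[#2:2@96] asks=[#4:5@97]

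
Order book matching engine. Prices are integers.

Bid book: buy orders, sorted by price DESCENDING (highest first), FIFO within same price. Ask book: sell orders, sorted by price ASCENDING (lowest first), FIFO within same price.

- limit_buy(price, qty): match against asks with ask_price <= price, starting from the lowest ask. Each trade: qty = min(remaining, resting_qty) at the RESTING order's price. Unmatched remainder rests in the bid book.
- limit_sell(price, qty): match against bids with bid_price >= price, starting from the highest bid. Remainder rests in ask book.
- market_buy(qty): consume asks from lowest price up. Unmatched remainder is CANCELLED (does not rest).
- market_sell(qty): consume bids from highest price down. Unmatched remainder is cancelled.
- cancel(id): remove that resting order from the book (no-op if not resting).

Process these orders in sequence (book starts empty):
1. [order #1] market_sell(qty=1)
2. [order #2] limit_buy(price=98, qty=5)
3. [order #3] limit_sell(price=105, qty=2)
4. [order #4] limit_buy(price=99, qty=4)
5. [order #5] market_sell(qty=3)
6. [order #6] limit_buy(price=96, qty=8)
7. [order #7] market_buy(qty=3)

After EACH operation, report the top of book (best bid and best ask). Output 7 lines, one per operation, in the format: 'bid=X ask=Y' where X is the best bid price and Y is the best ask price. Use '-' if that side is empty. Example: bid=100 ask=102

Answer: bid=- ask=-
bid=98 ask=-
bid=98 ask=105
bid=99 ask=105
bid=99 ask=105
bid=99 ask=105
bid=99 ask=-

Derivation:
After op 1 [order #1] market_sell(qty=1): fills=none; bids=[-] asks=[-]
After op 2 [order #2] limit_buy(price=98, qty=5): fills=none; bids=[#2:5@98] asks=[-]
After op 3 [order #3] limit_sell(price=105, qty=2): fills=none; bids=[#2:5@98] asks=[#3:2@105]
After op 4 [order #4] limit_buy(price=99, qty=4): fills=none; bids=[#4:4@99 #2:5@98] asks=[#3:2@105]
After op 5 [order #5] market_sell(qty=3): fills=#4x#5:3@99; bids=[#4:1@99 #2:5@98] asks=[#3:2@105]
After op 6 [order #6] limit_buy(price=96, qty=8): fills=none; bids=[#4:1@99 #2:5@98 #6:8@96] asks=[#3:2@105]
After op 7 [order #7] market_buy(qty=3): fills=#7x#3:2@105; bids=[#4:1@99 #2:5@98 #6:8@96] asks=[-]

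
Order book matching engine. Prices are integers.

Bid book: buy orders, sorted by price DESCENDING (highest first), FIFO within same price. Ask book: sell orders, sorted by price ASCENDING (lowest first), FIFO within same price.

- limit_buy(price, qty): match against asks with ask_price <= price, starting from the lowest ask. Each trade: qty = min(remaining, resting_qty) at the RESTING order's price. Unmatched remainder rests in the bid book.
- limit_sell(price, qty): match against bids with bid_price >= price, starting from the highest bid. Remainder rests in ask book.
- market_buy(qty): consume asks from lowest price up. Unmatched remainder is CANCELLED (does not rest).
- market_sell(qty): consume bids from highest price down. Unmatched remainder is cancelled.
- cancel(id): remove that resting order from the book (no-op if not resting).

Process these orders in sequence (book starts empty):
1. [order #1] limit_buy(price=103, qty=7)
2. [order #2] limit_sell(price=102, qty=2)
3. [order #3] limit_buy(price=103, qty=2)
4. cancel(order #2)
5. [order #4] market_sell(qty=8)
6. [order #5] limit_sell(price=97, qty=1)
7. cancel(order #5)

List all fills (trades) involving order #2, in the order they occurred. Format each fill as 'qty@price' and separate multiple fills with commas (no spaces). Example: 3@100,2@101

After op 1 [order #1] limit_buy(price=103, qty=7): fills=none; bids=[#1:7@103] asks=[-]
After op 2 [order #2] limit_sell(price=102, qty=2): fills=#1x#2:2@103; bids=[#1:5@103] asks=[-]
After op 3 [order #3] limit_buy(price=103, qty=2): fills=none; bids=[#1:5@103 #3:2@103] asks=[-]
After op 4 cancel(order #2): fills=none; bids=[#1:5@103 #3:2@103] asks=[-]
After op 5 [order #4] market_sell(qty=8): fills=#1x#4:5@103 #3x#4:2@103; bids=[-] asks=[-]
After op 6 [order #5] limit_sell(price=97, qty=1): fills=none; bids=[-] asks=[#5:1@97]
After op 7 cancel(order #5): fills=none; bids=[-] asks=[-]

Answer: 2@103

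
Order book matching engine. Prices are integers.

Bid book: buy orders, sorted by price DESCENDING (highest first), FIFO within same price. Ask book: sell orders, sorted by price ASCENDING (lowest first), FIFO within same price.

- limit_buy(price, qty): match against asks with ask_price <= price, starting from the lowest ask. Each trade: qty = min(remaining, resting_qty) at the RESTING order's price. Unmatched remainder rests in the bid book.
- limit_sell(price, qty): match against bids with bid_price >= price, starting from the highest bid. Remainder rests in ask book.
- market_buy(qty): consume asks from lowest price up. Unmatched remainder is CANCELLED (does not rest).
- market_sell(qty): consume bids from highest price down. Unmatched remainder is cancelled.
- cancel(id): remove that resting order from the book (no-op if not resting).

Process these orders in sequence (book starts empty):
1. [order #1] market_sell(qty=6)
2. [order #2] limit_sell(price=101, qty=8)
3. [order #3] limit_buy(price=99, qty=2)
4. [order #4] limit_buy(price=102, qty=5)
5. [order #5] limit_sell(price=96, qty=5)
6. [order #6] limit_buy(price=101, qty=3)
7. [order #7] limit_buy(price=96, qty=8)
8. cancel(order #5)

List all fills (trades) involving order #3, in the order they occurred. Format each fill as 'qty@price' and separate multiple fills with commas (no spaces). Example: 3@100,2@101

Answer: 2@99

Derivation:
After op 1 [order #1] market_sell(qty=6): fills=none; bids=[-] asks=[-]
After op 2 [order #2] limit_sell(price=101, qty=8): fills=none; bids=[-] asks=[#2:8@101]
After op 3 [order #3] limit_buy(price=99, qty=2): fills=none; bids=[#3:2@99] asks=[#2:8@101]
After op 4 [order #4] limit_buy(price=102, qty=5): fills=#4x#2:5@101; bids=[#3:2@99] asks=[#2:3@101]
After op 5 [order #5] limit_sell(price=96, qty=5): fills=#3x#5:2@99; bids=[-] asks=[#5:3@96 #2:3@101]
After op 6 [order #6] limit_buy(price=101, qty=3): fills=#6x#5:3@96; bids=[-] asks=[#2:3@101]
After op 7 [order #7] limit_buy(price=96, qty=8): fills=none; bids=[#7:8@96] asks=[#2:3@101]
After op 8 cancel(order #5): fills=none; bids=[#7:8@96] asks=[#2:3@101]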